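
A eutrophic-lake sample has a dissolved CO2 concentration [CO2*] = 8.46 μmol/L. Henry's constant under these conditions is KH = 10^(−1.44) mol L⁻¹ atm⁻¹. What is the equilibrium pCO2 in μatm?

pCO2 = 233 μatm

KH = 10^(−1.44) = 3.631×10^-2 mol L⁻¹ atm⁻¹
pCO2 = [CO2*]/KH = 8.46×10^-6 / 3.631×10^-2 = 2.33×10^-4 atm = 233 μatm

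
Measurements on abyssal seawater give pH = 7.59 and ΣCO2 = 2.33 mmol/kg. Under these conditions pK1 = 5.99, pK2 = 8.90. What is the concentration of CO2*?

[CO2*] = 0.0545 mmol/kg

α₀ = 1 / (1 + K1/[H⁺] + K1K2/[H⁺]²) = 1 / (1 + 10^+1.60 + 10^+0.29)
   = 1 / (1 + 39.811 + 1.9498) = 1/42.761 = 0.02339
[CO2*] = α₀ × DIC = 0.02339 × 2.33 = 0.0545 mmol/kg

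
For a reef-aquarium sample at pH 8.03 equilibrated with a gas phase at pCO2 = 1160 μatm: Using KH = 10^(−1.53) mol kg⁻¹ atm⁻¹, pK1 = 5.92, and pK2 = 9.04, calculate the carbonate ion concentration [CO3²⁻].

[CO3²⁻] = 0.431 mmol/kg

[CO2*] = KH · pCO2 = 10^(−1.53) × 1160×10^-6 = 3.423×10^-5 mol/kg
α₀ = 1/(1 + K1/[H⁺] + K1K2/[H⁺]²) = 1/(1 + 10^+2.11 + 10^+1.10) = 0.007022
DIC = [CO2*]/α₀ = 3.423×10^-5 / 0.007022 = 4.875 mmol/kg
[CO3²⁻] = α₂·DIC; α₂ = 0.08840, so [CO3²⁻] = 0.08840 × 4.875 = 0.431 mmol/kg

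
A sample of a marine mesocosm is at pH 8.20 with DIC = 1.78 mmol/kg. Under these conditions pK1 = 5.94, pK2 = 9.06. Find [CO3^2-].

α₂ = 1 / (1 + [H⁺]/K2 + [H⁺]²/(K1K2)) = 1 / (1 + 10^+0.86 + 10^-1.40)
   = 1 / (1 + 7.2444 + 0.039811) = 1/8.2842 = 0.1207
[CO3²⁻] = α₂ × DIC = 0.1207 × 1.78 = 0.215 mmol/kg

[CO3²⁻] = 0.215 mmol/kg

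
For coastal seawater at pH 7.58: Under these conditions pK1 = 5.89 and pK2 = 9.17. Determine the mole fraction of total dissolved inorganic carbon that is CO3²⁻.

α₂ = 1 / (1 + [H⁺]/K2 + [H⁺]²/(K1K2)) = 1 / (1 + 10^+1.59 + 10^-0.10)
   = 1 / (1 + 38.905 + 0.79433) = 1/40.699 = 0.02457

α₂ = 0.0246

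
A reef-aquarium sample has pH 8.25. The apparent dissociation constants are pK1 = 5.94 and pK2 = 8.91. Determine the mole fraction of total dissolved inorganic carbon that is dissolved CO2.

α₀ = 1 / (1 + K1/[H⁺] + K1K2/[H⁺]²) = 1 / (1 + 10^+2.31 + 10^+1.65)
   = 1 / (1 + 204.17 + 44.668) = 1/249.84 = 0.004003

α₀ = 0.00400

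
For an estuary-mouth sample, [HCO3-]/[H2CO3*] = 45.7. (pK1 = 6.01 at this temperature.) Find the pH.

From K1 = [H⁺][HCO3-]/[H2CO3*]:  pH = pK1 + log₁₀([HCO3-]/[H2CO3*])
log₁₀(45.7) = +1.660
pH = 6.01 + (+1.660) = 7.67

pH = 7.67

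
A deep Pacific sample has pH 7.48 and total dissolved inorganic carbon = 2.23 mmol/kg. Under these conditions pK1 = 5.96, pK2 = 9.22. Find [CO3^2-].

[CO3²⁻] = 0.0387 mmol/kg

α₂ = 1 / (1 + [H⁺]/K2 + [H⁺]²/(K1K2)) = 1 / (1 + 10^+1.74 + 10^+0.22)
   = 1 / (1 + 54.954 + 1.6596) = 1/57.614 = 0.01736
[CO3²⁻] = α₂ × DIC = 0.01736 × 2.23 = 0.0387 mmol/kg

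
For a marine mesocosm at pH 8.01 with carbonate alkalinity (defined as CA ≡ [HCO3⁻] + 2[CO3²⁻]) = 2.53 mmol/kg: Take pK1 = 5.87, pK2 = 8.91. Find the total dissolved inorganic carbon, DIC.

CA = [HCO3⁻] + 2[CO3²⁻] = (α₁ + 2α₂)·DIC
At pH 8.01: [H⁺]/K1 = 10^-2.14 = 0.0072444, K2/[H⁺] = 10^-0.90 = 0.12589
α₁ = 1/(1 + 0.0072444 + 0.12589) = 1/1.1331 = 0.8825; α₂ = α₁·K2/[H⁺] = 0.1111
α₁ + 2α₂ = 1.1047
DIC = CA / (α₁ + 2α₂) = 2.53 / 1.1047 = 2.29 mmol/kg

DIC = 2.29 mmol/kg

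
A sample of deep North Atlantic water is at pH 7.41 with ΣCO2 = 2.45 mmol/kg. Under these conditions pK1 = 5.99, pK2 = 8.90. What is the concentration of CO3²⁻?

α₂ = 1 / (1 + [H⁺]/K2 + [H⁺]²/(K1K2)) = 1 / (1 + 10^+1.49 + 10^+0.07)
   = 1 / (1 + 30.903 + 1.1749) = 1/33.078 = 0.03023
[CO3²⁻] = α₂ × DIC = 0.03023 × 2.45 = 0.0741 mmol/kg

[CO3²⁻] = 0.0741 mmol/kg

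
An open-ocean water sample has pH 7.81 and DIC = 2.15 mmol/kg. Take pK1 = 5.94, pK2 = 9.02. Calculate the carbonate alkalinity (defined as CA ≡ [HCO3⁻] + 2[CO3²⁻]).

CA = 2.25 mmol/kg

CA = [HCO3⁻] + 2[CO3²⁻] = (α₁ + 2α₂)·DIC
At pH 7.81: [H⁺]/K1 = 10^-1.87 = 0.013490, K2/[H⁺] = 10^-1.21 = 0.061660
α₁ = 1/(1 + 0.013490 + 0.061660) = 1/1.0751 = 0.9301; α₂ = α₁·K2/[H⁺] = 0.05735
α₁ + 2α₂ = 1.0448
CA = 1.0448 × 2.15 = 2.25 mmol/kg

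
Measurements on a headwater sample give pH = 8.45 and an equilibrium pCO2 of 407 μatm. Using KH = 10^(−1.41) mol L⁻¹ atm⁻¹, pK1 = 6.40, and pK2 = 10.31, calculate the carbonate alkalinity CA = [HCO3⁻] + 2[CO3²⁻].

[CO2*] = KH · pCO2 = 10^(−1.41) × 407×10^-6 = 1.583×10^-5 mol/L
α₀ = 1/(1 + K1/[H⁺] + K1K2/[H⁺]²) = 1/(1 + 10^+2.05 + 10^+0.19) = 0.008715
DIC = [CO2*]/α₀ = 1.583×10^-5 / 0.008715 = 1.817 mmol/L
CA = (α₁ + 2α₂)·DIC = (0.9778 + 2×0.01350) × 1.817 = 1.83 mmol/L

CA = 1.83 mmol/L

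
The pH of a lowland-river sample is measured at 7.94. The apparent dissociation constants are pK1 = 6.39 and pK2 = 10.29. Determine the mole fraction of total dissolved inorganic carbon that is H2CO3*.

α₀ = 0.0273

α₀ = 1 / (1 + K1/[H⁺] + K1K2/[H⁺]²) = 1 / (1 + 10^+1.55 + 10^-0.80)
   = 1 / (1 + 35.481 + 0.15849) = 1/36.640 = 0.02729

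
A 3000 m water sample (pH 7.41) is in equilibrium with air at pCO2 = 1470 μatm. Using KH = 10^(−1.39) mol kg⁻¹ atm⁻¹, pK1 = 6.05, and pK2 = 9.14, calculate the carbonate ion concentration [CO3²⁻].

[CO2*] = KH · pCO2 = 10^(−1.39) × 1470×10^-6 = 5.988×10^-5 mol/kg
α₀ = 1/(1 + K1/[H⁺] + K1K2/[H⁺]²) = 1/(1 + 10^+1.36 + 10^-0.37) = 0.04109
DIC = [CO2*]/α₀ = 5.988×10^-5 / 0.04109 = 1.457 mmol/kg
[CO3²⁻] = α₂·DIC; α₂ = 0.01753, so [CO3²⁻] = 0.01753 × 1.457 = 0.0255 mmol/kg

[CO3²⁻] = 0.0255 mmol/kg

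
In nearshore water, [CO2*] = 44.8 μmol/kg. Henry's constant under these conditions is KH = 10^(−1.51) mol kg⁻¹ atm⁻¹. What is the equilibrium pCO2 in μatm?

KH = 10^(−1.51) = 3.090×10^-2 mol kg⁻¹ atm⁻¹
pCO2 = [CO2*]/KH = 44.8×10^-6 / 3.090×10^-2 = 1.45×10^-3 atm = 1450 μatm

pCO2 = 1450 μatm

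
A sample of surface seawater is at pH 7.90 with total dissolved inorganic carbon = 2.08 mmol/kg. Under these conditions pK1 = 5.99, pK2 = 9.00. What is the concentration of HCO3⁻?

α₁ = 1 / (1 + [H⁺]/K1 + K2/[H⁺]) = 1 / (1 + 10^-1.91 + 10^-1.10)
   = 1 / (1 + 0.012303 + 0.079433) = 1/1.0917 = 0.9160
[HCO3⁻] = α₁ × DIC = 0.9160 × 2.08 = 1.91 mmol/kg

[HCO3⁻] = 1.91 mmol/kg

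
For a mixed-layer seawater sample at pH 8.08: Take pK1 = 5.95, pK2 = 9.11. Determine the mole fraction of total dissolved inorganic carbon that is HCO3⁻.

α₁ = 0.908

α₁ = 1 / (1 + [H⁺]/K1 + K2/[H⁺]) = 1 / (1 + 10^-2.13 + 10^-1.03)
   = 1 / (1 + 0.0074131 + 0.093325) = 1/1.1007 = 0.9085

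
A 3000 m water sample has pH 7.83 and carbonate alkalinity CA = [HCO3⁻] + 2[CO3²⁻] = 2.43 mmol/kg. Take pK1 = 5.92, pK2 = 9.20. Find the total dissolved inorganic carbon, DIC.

DIC = 2.36 mmol/kg

CA = [HCO3⁻] + 2[CO3²⁻] = (α₁ + 2α₂)·DIC
At pH 7.83: [H⁺]/K1 = 10^-1.91 = 0.012303, K2/[H⁺] = 10^-1.37 = 0.042658
α₁ = 1/(1 + 0.012303 + 0.042658) = 1/1.0550 = 0.9479; α₂ = α₁·K2/[H⁺] = 0.04044
α₁ + 2α₂ = 1.0288
DIC = CA / (α₁ + 2α₂) = 2.43 / 1.0288 = 2.36 mmol/kg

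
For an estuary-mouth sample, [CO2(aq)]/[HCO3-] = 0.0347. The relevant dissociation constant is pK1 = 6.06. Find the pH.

From K1 = [H⁺][HCO3-]/[CO2(aq)]:  pH = pK1 − log₁₀([CO2(aq)]/[HCO3-])
log₁₀(0.0347) = -1.460
pH = 6.06 − (-1.460) = 7.52

pH = 7.52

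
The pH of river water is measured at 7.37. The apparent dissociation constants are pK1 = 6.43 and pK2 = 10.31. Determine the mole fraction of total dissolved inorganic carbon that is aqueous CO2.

α₀ = 1 / (1 + K1/[H⁺] + K1K2/[H⁺]²) = 1 / (1 + 10^+0.94 + 10^-2.00)
   = 1 / (1 + 8.7096 + 0.010000) = 1/9.7196 = 0.1029

α₀ = 0.103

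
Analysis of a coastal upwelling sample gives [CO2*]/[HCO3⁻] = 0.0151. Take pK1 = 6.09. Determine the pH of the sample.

From K1 = [H⁺][HCO3⁻]/[CO2*]:  pH = pK1 − log₁₀([CO2*]/[HCO3⁻])
log₁₀(0.0151) = -1.821
pH = 6.09 − (-1.821) = 7.91

pH = 7.91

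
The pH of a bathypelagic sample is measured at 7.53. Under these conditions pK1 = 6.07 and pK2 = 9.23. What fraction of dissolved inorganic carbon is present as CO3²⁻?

α₂ = 1 / (1 + [H⁺]/K2 + [H⁺]²/(K1K2)) = 1 / (1 + 10^+1.70 + 10^+0.24)
   = 1 / (1 + 50.119 + 1.7378) = 1/52.857 = 0.01892

α₂ = 0.0189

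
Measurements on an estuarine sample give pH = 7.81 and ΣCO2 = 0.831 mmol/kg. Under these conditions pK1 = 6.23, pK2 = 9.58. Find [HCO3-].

α₁ = 1 / (1 + [H⁺]/K1 + K2/[H⁺]) = 1 / (1 + 10^-1.58 + 10^-1.77)
   = 1 / (1 + 0.026303 + 0.016982) = 1/1.0433 = 0.9585
[HCO3⁻] = α₁ × DIC = 0.9585 × 0.831 = 0.797 mmol/kg

[HCO3⁻] = 0.797 mmol/kg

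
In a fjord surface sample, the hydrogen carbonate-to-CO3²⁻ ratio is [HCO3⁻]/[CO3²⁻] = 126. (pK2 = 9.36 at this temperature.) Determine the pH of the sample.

pH = 7.26

From K2 = [H⁺][CO3²⁻]/[HCO3⁻]:  pH = pK2 − log₁₀([HCO3⁻]/[CO3²⁻])
log₁₀(126) = +2.100
pH = 9.36 − (+2.100) = 7.26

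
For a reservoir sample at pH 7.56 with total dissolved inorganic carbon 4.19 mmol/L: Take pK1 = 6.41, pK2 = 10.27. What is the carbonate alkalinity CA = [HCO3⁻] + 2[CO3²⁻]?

CA = 3.92 mmol/L

CA = [HCO3⁻] + 2[CO3²⁻] = (α₁ + 2α₂)·DIC
At pH 7.56: [H⁺]/K1 = 10^-1.15 = 0.070795, K2/[H⁺] = 10^-2.71 = 0.0019498
α₁ = 1/(1 + 0.070795 + 0.0019498) = 1/1.0727 = 0.9322; α₂ = α₁·K2/[H⁺] = 0.001818
α₁ + 2α₂ = 0.9358
CA = 0.9358 × 4.19 = 3.92 mmol/L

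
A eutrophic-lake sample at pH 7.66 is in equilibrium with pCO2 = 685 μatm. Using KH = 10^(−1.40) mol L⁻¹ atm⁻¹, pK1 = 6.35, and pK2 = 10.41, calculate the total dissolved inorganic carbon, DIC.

[CO2*] = KH · pCO2 = 10^(−1.40) × 685×10^-6 = 2.727×10^-5 mol/L
α₀ = 1/(1 + K1/[H⁺] + K1K2/[H⁺]²) = 1/(1 + 10^+1.31 + 10^-1.44) = 0.04661
DIC = [CO2*]/α₀ = 2.727×10^-5 / 0.04661 = 0.585 mmol/L

DIC = 0.585 mmol/L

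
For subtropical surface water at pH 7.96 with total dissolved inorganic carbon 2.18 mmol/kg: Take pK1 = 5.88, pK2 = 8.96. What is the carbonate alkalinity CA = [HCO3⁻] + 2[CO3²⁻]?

CA = [HCO3⁻] + 2[CO3²⁻] = (α₁ + 2α₂)·DIC
At pH 7.96: [H⁺]/K1 = 10^-2.08 = 0.0083176, K2/[H⁺] = 10^-1.00 = 0.10000
α₁ = 1/(1 + 0.0083176 + 0.10000) = 1/1.1083 = 0.9023; α₂ = α₁·K2/[H⁺] = 0.09023
α₁ + 2α₂ = 1.0827
CA = 1.0827 × 2.18 = 2.36 mmol/kg

CA = 2.36 mmol/kg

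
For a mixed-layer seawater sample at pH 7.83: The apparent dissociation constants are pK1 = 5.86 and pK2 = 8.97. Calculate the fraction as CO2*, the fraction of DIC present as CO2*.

α₀ = 0.00989

α₀ = 1 / (1 + K1/[H⁺] + K1K2/[H⁺]²) = 1 / (1 + 10^+1.97 + 10^+0.83)
   = 1 / (1 + 93.325 + 6.7608) = 1/101.09 = 0.009893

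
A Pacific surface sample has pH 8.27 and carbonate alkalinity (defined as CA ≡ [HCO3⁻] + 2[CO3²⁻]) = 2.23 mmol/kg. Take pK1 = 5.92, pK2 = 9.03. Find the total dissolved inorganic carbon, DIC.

CA = [HCO3⁻] + 2[CO3²⁻] = (α₁ + 2α₂)·DIC
At pH 8.27: [H⁺]/K1 = 10^-2.35 = 0.0044668, K2/[H⁺] = 10^-0.76 = 0.17378
α₁ = 1/(1 + 0.0044668 + 0.17378) = 1/1.1782 = 0.8487; α₂ = α₁·K2/[H⁺] = 0.1475
α₁ + 2α₂ = 1.1437
DIC = CA / (α₁ + 2α₂) = 2.23 / 1.1437 = 1.95 mmol/kg

DIC = 1.95 mmol/kg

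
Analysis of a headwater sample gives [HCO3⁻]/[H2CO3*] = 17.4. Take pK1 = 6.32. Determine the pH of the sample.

From K1 = [H⁺][HCO3⁻]/[H2CO3*]:  pH = pK1 + log₁₀([HCO3⁻]/[H2CO3*])
log₁₀(17.4) = +1.241
pH = 6.32 + (+1.241) = 7.56

pH = 7.56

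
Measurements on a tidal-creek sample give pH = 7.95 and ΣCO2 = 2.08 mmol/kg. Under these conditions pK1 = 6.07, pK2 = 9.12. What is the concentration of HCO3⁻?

α₁ = 1 / (1 + [H⁺]/K1 + K2/[H⁺]) = 1 / (1 + 10^-1.88 + 10^-1.17)
   = 1 / (1 + 0.013183 + 0.067608) = 1/1.0808 = 0.9252
[HCO3⁻] = α₁ × DIC = 0.9252 × 2.08 = 1.92 mmol/kg

[HCO3⁻] = 1.92 mmol/kg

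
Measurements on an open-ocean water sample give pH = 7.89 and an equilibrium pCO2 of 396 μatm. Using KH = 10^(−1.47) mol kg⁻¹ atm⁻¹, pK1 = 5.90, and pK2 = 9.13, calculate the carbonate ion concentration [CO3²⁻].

[CO2*] = KH · pCO2 = 10^(−1.47) × 396×10^-6 = 1.342×10^-5 mol/kg
α₀ = 1/(1 + K1/[H⁺] + K1K2/[H⁺]²) = 1/(1 + 10^+1.99 + 10^+0.75) = 0.009583
DIC = [CO2*]/α₀ = 1.342×10^-5 / 0.009583 = 1.400 mmol/kg
[CO3²⁻] = α₂·DIC; α₂ = 0.05389, so [CO3²⁻] = 0.05389 × 1.400 = 0.0755 mmol/kg

[CO3²⁻] = 0.0755 mmol/kg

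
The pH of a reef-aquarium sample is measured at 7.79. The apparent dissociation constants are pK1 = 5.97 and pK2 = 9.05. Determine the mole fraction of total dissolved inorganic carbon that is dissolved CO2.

α₀ = 0.0141

α₀ = 1 / (1 + K1/[H⁺] + K1K2/[H⁺]²) = 1 / (1 + 10^+1.82 + 10^+0.56)
   = 1 / (1 + 66.069 + 3.6308) = 1/70.700 = 0.01414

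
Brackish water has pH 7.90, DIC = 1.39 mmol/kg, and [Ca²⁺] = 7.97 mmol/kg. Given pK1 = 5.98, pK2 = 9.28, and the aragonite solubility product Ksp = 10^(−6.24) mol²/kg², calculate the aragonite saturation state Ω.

α₂ = 1 / (1 + [H⁺]/K2 + [H⁺]²/(K1K2)) = 1 / (1 + 10^+1.38 + 10^-0.54)
   = 1 / (1 + 23.988 + 0.28840) = 1/25.277 = 0.03956
[CO3²⁻] = α₂ × DIC = 0.03956 × 1.39 = 0.05499 mmol/kg
Ksp = 10^(−6.24) = 5.754×10^-7
Ω = [Ca²⁺][CO3²⁻]/Ksp = (7.97×10^-3)(5.499×10^-5) / 5.754×10^-7 = 0.762

Ω = 0.762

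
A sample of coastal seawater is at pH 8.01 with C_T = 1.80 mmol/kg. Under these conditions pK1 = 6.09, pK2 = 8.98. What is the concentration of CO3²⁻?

α₂ = 1 / (1 + [H⁺]/K2 + [H⁺]²/(K1K2)) = 1 / (1 + 10^+0.97 + 10^-0.95)
   = 1 / (1 + 9.3325 + 0.11220) = 1/10.445 = 0.09574
[CO3²⁻] = α₂ × DIC = 0.09574 × 1.80 = 0.172 mmol/kg

[CO3²⁻] = 0.172 mmol/kg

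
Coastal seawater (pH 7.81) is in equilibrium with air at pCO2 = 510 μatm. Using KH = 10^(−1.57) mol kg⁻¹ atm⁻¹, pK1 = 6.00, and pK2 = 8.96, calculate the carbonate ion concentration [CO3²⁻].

[CO3²⁻] = 0.0627 mmol/kg

[CO2*] = KH · pCO2 = 10^(−1.57) × 510×10^-6 = 1.373×10^-5 mol/kg
α₀ = 1/(1 + K1/[H⁺] + K1K2/[H⁺]²) = 1/(1 + 10^+1.81 + 10^+0.66) = 0.01426
DIC = [CO2*]/α₀ = 1.373×10^-5 / 0.01426 = 0.9627 mmol/kg
[CO3²⁻] = α₂·DIC; α₂ = 0.06517, so [CO3²⁻] = 0.06517 × 0.9627 = 0.0627 mmol/kg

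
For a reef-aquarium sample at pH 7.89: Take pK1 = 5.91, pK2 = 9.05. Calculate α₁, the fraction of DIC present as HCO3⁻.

α₁ = 1 / (1 + [H⁺]/K1 + K2/[H⁺]) = 1 / (1 + 10^-1.98 + 10^-1.16)
   = 1 / (1 + 0.010471 + 0.069183) = 1/1.0797 = 0.9262

α₁ = 0.926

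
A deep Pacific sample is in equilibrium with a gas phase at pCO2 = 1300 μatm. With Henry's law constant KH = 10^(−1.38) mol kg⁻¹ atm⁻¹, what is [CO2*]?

[CO2*] = 54.2 μmol/kg

KH = 10^(−1.38) = 4.169×10^-2 mol kg⁻¹ atm⁻¹
[CO2*] = KH · pCO2 = 4.169×10^-2 × 1300×10^-6 atm = 5.42×10^-5 mol/kg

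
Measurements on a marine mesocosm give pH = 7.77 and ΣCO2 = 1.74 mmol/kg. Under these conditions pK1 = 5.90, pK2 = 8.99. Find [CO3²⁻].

[CO3²⁻] = 0.0976 mmol/kg

α₂ = 1 / (1 + [H⁺]/K2 + [H⁺]²/(K1K2)) = 1 / (1 + 10^+1.22 + 10^-0.65)
   = 1 / (1 + 16.596 + 0.22387) = 1/17.820 = 0.05612
[CO3²⁻] = α₂ × DIC = 0.05612 × 1.74 = 0.0976 mmol/kg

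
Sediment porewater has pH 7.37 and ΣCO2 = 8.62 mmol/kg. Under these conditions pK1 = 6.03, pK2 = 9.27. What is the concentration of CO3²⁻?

α₂ = 1 / (1 + [H⁺]/K2 + [H⁺]²/(K1K2)) = 1 / (1 + 10^+1.90 + 10^+0.56)
   = 1 / (1 + 79.433 + 3.6308) = 1/84.064 = 0.01190
[CO3²⁻] = α₂ × DIC = 0.01190 × 8.62 = 0.103 mmol/kg

[CO3²⁻] = 0.103 mmol/kg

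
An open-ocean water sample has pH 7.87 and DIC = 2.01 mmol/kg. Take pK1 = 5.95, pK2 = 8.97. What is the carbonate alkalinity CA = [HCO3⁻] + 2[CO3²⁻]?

CA = 2.13 mmol/kg

CA = [HCO3⁻] + 2[CO3²⁻] = (α₁ + 2α₂)·DIC
At pH 7.87: [H⁺]/K1 = 10^-1.92 = 0.012023, K2/[H⁺] = 10^-1.10 = 0.079433
α₁ = 1/(1 + 0.012023 + 0.079433) = 1/1.0915 = 0.9162; α₂ = α₁·K2/[H⁺] = 0.07278
α₁ + 2α₂ = 1.0618
CA = 1.0618 × 2.01 = 2.13 mmol/kg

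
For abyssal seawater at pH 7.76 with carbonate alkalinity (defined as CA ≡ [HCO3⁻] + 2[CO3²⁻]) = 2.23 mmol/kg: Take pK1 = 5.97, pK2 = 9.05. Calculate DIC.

CA = [HCO3⁻] + 2[CO3²⁻] = (α₁ + 2α₂)·DIC
At pH 7.76: [H⁺]/K1 = 10^-1.79 = 0.016218, K2/[H⁺] = 10^-1.29 = 0.051286
α₁ = 1/(1 + 0.016218 + 0.051286) = 1/1.0675 = 0.9368; α₂ = α₁·K2/[H⁺] = 0.04804
α₁ + 2α₂ = 1.0329
DIC = CA / (α₁ + 2α₂) = 2.23 / 1.0329 = 2.16 mmol/kg

DIC = 2.16 mmol/kg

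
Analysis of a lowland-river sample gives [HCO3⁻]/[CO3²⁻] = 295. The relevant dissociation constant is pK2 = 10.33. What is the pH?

pH = 7.86

From K2 = [H⁺][CO3²⁻]/[HCO3⁻]:  pH = pK2 − log₁₀([HCO3⁻]/[CO3²⁻])
log₁₀(295) = +2.470
pH = 10.33 − (+2.470) = 7.86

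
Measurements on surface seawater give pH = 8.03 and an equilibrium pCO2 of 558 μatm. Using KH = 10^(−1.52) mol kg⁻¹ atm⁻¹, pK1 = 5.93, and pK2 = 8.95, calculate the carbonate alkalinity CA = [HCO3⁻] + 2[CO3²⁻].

CA = 2.63 mmol/kg

[CO2*] = KH · pCO2 = 10^(−1.52) × 558×10^-6 = 1.685×10^-5 mol/kg
α₀ = 1/(1 + K1/[H⁺] + K1K2/[H⁺]²) = 1/(1 + 10^+2.10 + 10^+1.18) = 0.007041
DIC = [CO2*]/α₀ = 1.685×10^-5 / 0.007041 = 2.393 mmol/kg
CA = (α₁ + 2α₂)·DIC = (0.8864 + 2×0.1066) × 2.393 = 2.63 mmol/kg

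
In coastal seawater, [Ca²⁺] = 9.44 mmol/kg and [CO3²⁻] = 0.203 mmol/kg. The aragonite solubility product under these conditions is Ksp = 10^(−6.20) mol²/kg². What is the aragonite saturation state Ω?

Ω = 3.04

Ksp = 10^(−6.20) = 6.310×10^-7
Ω = [Ca²⁺][CO3²⁻]/Ksp = (9.44×10^-3)(0.203×10^-3) / 6.310×10^-7 = 3.04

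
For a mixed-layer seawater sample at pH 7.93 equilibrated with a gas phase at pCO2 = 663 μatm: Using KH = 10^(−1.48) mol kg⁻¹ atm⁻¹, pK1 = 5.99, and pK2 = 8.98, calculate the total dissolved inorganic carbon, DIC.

[CO2*] = KH · pCO2 = 10^(−1.48) × 663×10^-6 = 2.195×10^-5 mol/kg
α₀ = 1/(1 + K1/[H⁺] + K1K2/[H⁺]²) = 1/(1 + 10^+1.94 + 10^+0.89) = 0.01043
DIC = [CO2*]/α₀ = 2.195×10^-5 / 0.01043 = 2.10 mmol/kg

DIC = 2.10 mmol/kg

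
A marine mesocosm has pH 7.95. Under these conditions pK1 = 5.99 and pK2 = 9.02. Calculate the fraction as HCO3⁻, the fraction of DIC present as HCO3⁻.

α₁ = 1 / (1 + [H⁺]/K1 + K2/[H⁺]) = 1 / (1 + 10^-1.96 + 10^-1.07)
   = 1 / (1 + 0.010965 + 0.085114) = 1/1.0961 = 0.9123

α₁ = 0.912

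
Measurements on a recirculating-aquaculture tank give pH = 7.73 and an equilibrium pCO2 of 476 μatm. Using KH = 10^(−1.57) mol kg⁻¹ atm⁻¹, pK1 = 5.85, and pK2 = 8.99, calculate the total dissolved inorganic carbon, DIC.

DIC = 1.04 mmol/kg

[CO2*] = KH · pCO2 = 10^(−1.57) × 476×10^-6 = 1.281×10^-5 mol/kg
α₀ = 1/(1 + K1/[H⁺] + K1K2/[H⁺]²) = 1/(1 + 10^+1.88 + 10^+0.62) = 0.01234
DIC = [CO2*]/α₀ = 1.281×10^-5 / 0.01234 = 1.04 mmol/kg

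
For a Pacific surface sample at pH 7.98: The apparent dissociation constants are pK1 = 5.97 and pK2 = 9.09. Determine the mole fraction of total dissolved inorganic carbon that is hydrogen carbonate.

α₁ = 1 / (1 + [H⁺]/K1 + K2/[H⁺]) = 1 / (1 + 10^-2.01 + 10^-1.11)
   = 1 / (1 + 0.0097724 + 0.077625) = 1/1.0874 = 0.9196

α₁ = 0.920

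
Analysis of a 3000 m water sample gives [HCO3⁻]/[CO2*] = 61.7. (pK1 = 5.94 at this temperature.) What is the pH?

pH = 7.73

From K1 = [H⁺][HCO3⁻]/[CO2*]:  pH = pK1 + log₁₀([HCO3⁻]/[CO2*])
log₁₀(61.7) = +1.790
pH = 5.94 + (+1.790) = 7.73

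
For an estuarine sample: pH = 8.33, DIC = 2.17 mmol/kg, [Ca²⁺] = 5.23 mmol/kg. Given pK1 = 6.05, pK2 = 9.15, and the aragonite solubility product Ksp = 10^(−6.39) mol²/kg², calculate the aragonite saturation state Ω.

α₂ = 1 / (1 + [H⁺]/K2 + [H⁺]²/(K1K2)) = 1 / (1 + 10^+0.82 + 10^-1.46)
   = 1 / (1 + 6.6069 + 0.034674) = 1/7.6416 = 0.1309
[CO3²⁻] = α₂ × DIC = 0.1309 × 2.17 = 0.2840 mmol/kg
Ksp = 10^(−6.39) = 4.074×10^-7
Ω = [Ca²⁺][CO3²⁻]/Ksp = (5.23×10^-3)(2.840×10^-4) / 4.074×10^-7 = 3.65

Ω = 3.65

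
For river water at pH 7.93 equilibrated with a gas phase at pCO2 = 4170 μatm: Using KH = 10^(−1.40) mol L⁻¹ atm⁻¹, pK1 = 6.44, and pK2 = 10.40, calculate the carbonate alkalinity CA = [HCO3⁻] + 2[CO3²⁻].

[CO2*] = KH · pCO2 = 10^(−1.40) × 4170×10^-6 = 1.660×10^-4 mol/L
α₀ = 1/(1 + K1/[H⁺] + K1K2/[H⁺]²) = 1/(1 + 10^+1.49 + 10^-0.98) = 0.03124
DIC = [CO2*]/α₀ = 1.660×10^-4 / 0.03124 = 5.314 mmol/L
CA = (α₁ + 2α₂)·DIC = (0.9655 + 2×0.003271) × 5.314 = 5.16 mmol/L

CA = 5.16 mmol/L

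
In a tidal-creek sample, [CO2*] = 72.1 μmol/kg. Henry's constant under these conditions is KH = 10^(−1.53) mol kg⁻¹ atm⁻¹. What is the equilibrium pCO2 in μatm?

pCO2 = 2440 μatm

KH = 10^(−1.53) = 2.951×10^-2 mol kg⁻¹ atm⁻¹
pCO2 = [CO2*]/KH = 72.1×10^-6 / 2.951×10^-2 = 2.44×10^-3 atm = 2440 μatm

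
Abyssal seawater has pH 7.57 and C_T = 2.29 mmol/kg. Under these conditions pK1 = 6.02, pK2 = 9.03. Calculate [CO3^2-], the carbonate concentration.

[CO3²⁻] = 0.0747 mmol/kg

α₂ = 1 / (1 + [H⁺]/K2 + [H⁺]²/(K1K2)) = 1 / (1 + 10^+1.46 + 10^-0.09)
   = 1 / (1 + 28.840 + 0.81283) = 1/30.653 = 0.03262
[CO3²⁻] = α₂ × DIC = 0.03262 × 2.29 = 0.0747 mmol/kg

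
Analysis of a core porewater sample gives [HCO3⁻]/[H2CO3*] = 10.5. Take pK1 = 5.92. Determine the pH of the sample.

From K1 = [H⁺][HCO3⁻]/[H2CO3*]:  pH = pK1 + log₁₀([HCO3⁻]/[H2CO3*])
log₁₀(10.5) = +1.021
pH = 5.92 + (+1.021) = 6.94

pH = 6.94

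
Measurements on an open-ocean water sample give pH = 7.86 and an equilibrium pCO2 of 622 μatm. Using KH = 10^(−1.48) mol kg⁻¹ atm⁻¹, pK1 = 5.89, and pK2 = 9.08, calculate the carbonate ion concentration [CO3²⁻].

[CO3²⁻] = 0.116 mmol/kg

[CO2*] = KH · pCO2 = 10^(−1.48) × 622×10^-6 = 2.060×10^-5 mol/kg
α₀ = 1/(1 + K1/[H⁺] + K1K2/[H⁺]²) = 1/(1 + 10^+1.97 + 10^+0.75) = 0.01001
DIC = [CO2*]/α₀ = 2.060×10^-5 / 0.01001 = 2.059 mmol/kg
[CO3²⁻] = α₂·DIC; α₂ = 0.05626, so [CO3²⁻] = 0.05626 × 2.059 = 0.116 mmol/kg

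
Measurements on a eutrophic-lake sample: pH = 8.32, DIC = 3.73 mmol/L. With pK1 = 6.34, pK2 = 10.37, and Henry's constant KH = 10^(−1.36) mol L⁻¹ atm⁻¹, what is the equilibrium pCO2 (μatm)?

α₀ = 1 / (1 + K1/[H⁺] + K1K2/[H⁺]²) = 1 / (1 + 10^+1.98 + 10^-0.07)
   = 1 / (1 + 95.499 + 0.85114) = 1/97.350 = 0.01027
[CO2*] = α₀ × DIC = 0.01027 × 3.73 = 0.03832 mmol/L
pCO2 = [CO2*]/KH = 3.832×10^-5 / 4.365×10^-2 = 878 μatm

pCO2 = 878 μatm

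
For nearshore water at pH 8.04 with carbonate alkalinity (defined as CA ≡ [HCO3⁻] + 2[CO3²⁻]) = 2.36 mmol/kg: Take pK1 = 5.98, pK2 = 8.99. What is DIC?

CA = [HCO3⁻] + 2[CO3²⁻] = (α₁ + 2α₂)·DIC
At pH 8.04: [H⁺]/K1 = 10^-2.06 = 0.0087096, K2/[H⁺] = 10^-0.95 = 0.11220
α₁ = 1/(1 + 0.0087096 + 0.11220) = 1/1.1209 = 0.8921; α₂ = α₁·K2/[H⁺] = 0.1001
α₁ + 2α₂ = 1.0923
DIC = CA / (α₁ + 2α₂) = 2.36 / 1.0923 = 2.16 mmol/kg

DIC = 2.16 mmol/kg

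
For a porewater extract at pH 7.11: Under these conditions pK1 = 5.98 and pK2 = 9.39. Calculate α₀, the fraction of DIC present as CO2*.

α₀ = 1 / (1 + K1/[H⁺] + K1K2/[H⁺]²) = 1 / (1 + 10^+1.13 + 10^-1.15)
   = 1 / (1 + 13.490 + 0.070795) = 1/14.560 = 0.06868

α₀ = 0.0687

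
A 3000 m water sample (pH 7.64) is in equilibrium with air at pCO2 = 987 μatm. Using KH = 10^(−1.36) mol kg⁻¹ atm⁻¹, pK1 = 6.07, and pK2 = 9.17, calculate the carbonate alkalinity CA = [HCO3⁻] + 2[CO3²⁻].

CA = 1.70 mmol/kg

[CO2*] = KH · pCO2 = 10^(−1.36) × 987×10^-6 = 4.308×10^-5 mol/kg
α₀ = 1/(1 + K1/[H⁺] + K1K2/[H⁺]²) = 1/(1 + 10^+1.57 + 10^+0.04) = 0.02548
DIC = [CO2*]/α₀ = 4.308×10^-5 / 0.02548 = 1.691 mmol/kg
CA = (α₁ + 2α₂)·DIC = (0.9466 + 2×0.02794) × 1.691 = 1.70 mmol/kg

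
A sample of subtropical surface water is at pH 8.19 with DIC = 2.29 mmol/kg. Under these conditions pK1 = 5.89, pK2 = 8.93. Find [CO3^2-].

α₂ = 1 / (1 + [H⁺]/K2 + [H⁺]²/(K1K2)) = 1 / (1 + 10^+0.74 + 10^-1.56)
   = 1 / (1 + 5.4954 + 0.027542) = 1/6.5230 = 0.1533
[CO3²⁻] = α₂ × DIC = 0.1533 × 2.29 = 0.351 mmol/kg

[CO3²⁻] = 0.351 mmol/kg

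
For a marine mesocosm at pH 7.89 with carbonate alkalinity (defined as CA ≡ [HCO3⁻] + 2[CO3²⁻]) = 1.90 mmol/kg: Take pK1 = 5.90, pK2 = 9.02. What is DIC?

DIC = 1.79 mmol/kg

CA = [HCO3⁻] + 2[CO3²⁻] = (α₁ + 2α₂)·DIC
At pH 7.89: [H⁺]/K1 = 10^-1.99 = 0.010233, K2/[H⁺] = 10^-1.13 = 0.074131
α₁ = 1/(1 + 0.010233 + 0.074131) = 1/1.0844 = 0.9222; α₂ = α₁·K2/[H⁺] = 0.06836
α₁ + 2α₂ = 1.0589
DIC = CA / (α₁ + 2α₂) = 1.90 / 1.0589 = 1.79 mmol/kg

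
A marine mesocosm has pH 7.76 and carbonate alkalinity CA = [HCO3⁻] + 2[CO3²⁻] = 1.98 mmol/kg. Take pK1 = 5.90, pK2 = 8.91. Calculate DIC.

DIC = 1.88 mmol/kg

CA = [HCO3⁻] + 2[CO3²⁻] = (α₁ + 2α₂)·DIC
At pH 7.76: [H⁺]/K1 = 10^-1.86 = 0.013804, K2/[H⁺] = 10^-1.15 = 0.070795
α₁ = 1/(1 + 0.013804 + 0.070795) = 1/1.0846 = 0.9220; α₂ = α₁·K2/[H⁺] = 0.06527
α₁ + 2α₂ = 1.0525
DIC = CA / (α₁ + 2α₂) = 1.98 / 1.0525 = 1.88 mmol/kg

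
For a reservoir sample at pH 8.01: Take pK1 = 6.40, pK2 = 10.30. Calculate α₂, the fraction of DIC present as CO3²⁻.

α₂ = 0.00498

α₂ = 1 / (1 + [H⁺]/K2 + [H⁺]²/(K1K2)) = 1 / (1 + 10^+2.29 + 10^+0.68)
   = 1 / (1 + 194.98 + 4.7863) = 1/200.77 = 0.004981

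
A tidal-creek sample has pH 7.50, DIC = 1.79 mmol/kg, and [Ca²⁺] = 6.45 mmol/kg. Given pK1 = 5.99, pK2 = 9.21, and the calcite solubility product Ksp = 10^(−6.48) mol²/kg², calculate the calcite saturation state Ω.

α₂ = 1 / (1 + [H⁺]/K2 + [H⁺]²/(K1K2)) = 1 / (1 + 10^+1.71 + 10^+0.20)
   = 1 / (1 + 51.286 + 1.5849) = 1/53.871 = 0.01856
[CO3²⁻] = α₂ × DIC = 0.01856 × 1.79 = 0.03323 mmol/kg
Ksp = 10^(−6.48) = 3.311×10^-7
Ω = [Ca²⁺][CO3²⁻]/Ksp = (6.45×10^-3)(3.323×10^-5) / 3.311×10^-7 = 0.647

Ω = 0.647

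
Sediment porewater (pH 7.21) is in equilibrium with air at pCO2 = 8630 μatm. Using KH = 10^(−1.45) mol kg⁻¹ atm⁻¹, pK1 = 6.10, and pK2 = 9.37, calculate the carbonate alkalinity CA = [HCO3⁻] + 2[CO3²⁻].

CA = 4.00 mmol/kg

[CO2*] = KH · pCO2 = 10^(−1.45) × 8630×10^-6 = 3.062×10^-4 mol/kg
α₀ = 1/(1 + K1/[H⁺] + K1K2/[H⁺]²) = 1/(1 + 10^+1.11 + 10^-1.05) = 0.07157
DIC = [CO2*]/α₀ = 3.062×10^-4 / 0.07157 = 4.278 mmol/kg
CA = (α₁ + 2α₂)·DIC = (0.9220 + 2×0.006379) × 4.278 = 4.00 mmol/kg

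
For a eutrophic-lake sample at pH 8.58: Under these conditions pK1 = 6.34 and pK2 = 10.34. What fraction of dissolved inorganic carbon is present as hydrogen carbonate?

α₁ = 0.977

α₁ = 1 / (1 + [H⁺]/K1 + K2/[H⁺]) = 1 / (1 + 10^-2.24 + 10^-1.76)
   = 1 / (1 + 0.0057544 + 0.017378) = 1/1.0231 = 0.9774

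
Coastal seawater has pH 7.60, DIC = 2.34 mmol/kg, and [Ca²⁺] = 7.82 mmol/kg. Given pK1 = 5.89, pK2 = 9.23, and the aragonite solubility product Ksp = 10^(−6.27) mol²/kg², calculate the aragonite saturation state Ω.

Ω = 0.766

α₂ = 1 / (1 + [H⁺]/K2 + [H⁺]²/(K1K2)) = 1 / (1 + 10^+1.63 + 10^-0.08)
   = 1 / (1 + 42.658 + 0.83176) = 1/44.490 = 0.02248
[CO3²⁻] = α₂ × DIC = 0.02248 × 2.34 = 0.05260 mmol/kg
Ksp = 10^(−6.27) = 5.370×10^-7
Ω = [Ca²⁺][CO3²⁻]/Ksp = (7.82×10^-3)(5.260×10^-5) / 5.370×10^-7 = 0.766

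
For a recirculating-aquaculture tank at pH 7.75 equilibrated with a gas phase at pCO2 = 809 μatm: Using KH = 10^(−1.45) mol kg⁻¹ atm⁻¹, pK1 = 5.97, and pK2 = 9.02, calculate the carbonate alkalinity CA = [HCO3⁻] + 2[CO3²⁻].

[CO2*] = KH · pCO2 = 10^(−1.45) × 809×10^-6 = 2.870×10^-5 mol/kg
α₀ = 1/(1 + K1/[H⁺] + K1K2/[H⁺]²) = 1/(1 + 10^+1.78 + 10^+0.51) = 0.01551
DIC = [CO2*]/α₀ = 2.870×10^-5 / 0.01551 = 1.851 mmol/kg
CA = (α₁ + 2α₂)·DIC = (0.9343 + 2×0.05018) × 1.851 = 1.92 mmol/kg

CA = 1.92 mmol/kg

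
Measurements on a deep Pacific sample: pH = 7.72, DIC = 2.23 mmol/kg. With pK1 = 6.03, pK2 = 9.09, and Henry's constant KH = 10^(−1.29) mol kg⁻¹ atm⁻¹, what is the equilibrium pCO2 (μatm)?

α₀ = 1 / (1 + K1/[H⁺] + K1K2/[H⁺]²) = 1 / (1 + 10^+1.69 + 10^+0.32)
   = 1 / (1 + 48.978 + 2.0893) = 1/52.067 = 0.01921
[CO2*] = α₀ × DIC = 0.01921 × 2.23 = 0.04283 mmol/kg
pCO2 = [CO2*]/KH = 4.283×10^-5 / 5.129×10^-2 = 835 μatm

pCO2 = 835 μatm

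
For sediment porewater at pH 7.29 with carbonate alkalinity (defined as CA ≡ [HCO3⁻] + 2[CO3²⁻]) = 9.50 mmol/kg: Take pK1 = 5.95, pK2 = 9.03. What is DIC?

DIC = 9.75 mmol/kg

CA = [HCO3⁻] + 2[CO3²⁻] = (α₁ + 2α₂)·DIC
At pH 7.29: [H⁺]/K1 = 10^-1.34 = 0.045709, K2/[H⁺] = 10^-1.74 = 0.018197
α₁ = 1/(1 + 0.045709 + 0.018197) = 1/1.0639 = 0.9399; α₂ = α₁·K2/[H⁺] = 0.01710
α₁ + 2α₂ = 0.9741
DIC = CA / (α₁ + 2α₂) = 9.50 / 0.9741 = 9.75 mmol/kg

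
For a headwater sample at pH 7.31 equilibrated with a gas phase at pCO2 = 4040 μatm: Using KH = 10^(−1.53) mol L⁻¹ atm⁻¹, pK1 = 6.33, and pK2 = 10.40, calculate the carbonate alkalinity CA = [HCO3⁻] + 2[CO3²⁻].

CA = 1.14 mmol/L

[CO2*] = KH · pCO2 = 10^(−1.53) × 4040×10^-6 = 1.192×10^-4 mol/L
α₀ = 1/(1 + K1/[H⁺] + K1K2/[H⁺]²) = 1/(1 + 10^+0.98 + 10^-2.11) = 0.09472
DIC = [CO2*]/α₀ = 1.192×10^-4 / 0.09472 = 1.259 mmol/L
CA = (α₁ + 2α₂)·DIC = (0.9045 + 2×0.0007352) × 1.259 = 1.14 mmol/L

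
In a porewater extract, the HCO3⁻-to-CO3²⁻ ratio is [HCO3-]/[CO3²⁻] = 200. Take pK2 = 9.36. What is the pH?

From K2 = [H⁺][CO3²⁻]/[HCO3-]:  pH = pK2 − log₁₀([HCO3-]/[CO3²⁻])
log₁₀(200) = +2.301
pH = 9.36 − (+2.301) = 7.06

pH = 7.06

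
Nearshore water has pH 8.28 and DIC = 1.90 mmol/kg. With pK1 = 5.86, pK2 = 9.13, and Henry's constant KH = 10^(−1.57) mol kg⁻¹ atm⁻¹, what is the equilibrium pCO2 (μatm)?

α₀ = 1 / (1 + K1/[H⁺] + K1K2/[H⁺]²) = 1 / (1 + 10^+2.42 + 10^+1.57)
   = 1 / (1 + 263.03 + 37.154) = 1/301.18 = 0.003320
[CO2*] = α₀ × DIC = 0.003320 × 1.90 = 0.006309 mmol/kg = 6.309 μmol/kg
pCO2 = [CO2*]/KH = 6.309×10^-6 / 2.692×10^-2 = 234 μatm

pCO2 = 234 μatm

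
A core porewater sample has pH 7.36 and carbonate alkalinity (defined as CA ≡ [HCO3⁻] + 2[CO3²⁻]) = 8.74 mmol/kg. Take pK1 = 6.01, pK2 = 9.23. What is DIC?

DIC = 9.01 mmol/kg

CA = [HCO3⁻] + 2[CO3²⁻] = (α₁ + 2α₂)·DIC
At pH 7.36: [H⁺]/K1 = 10^-1.35 = 0.044668, K2/[H⁺] = 10^-1.87 = 0.013490
α₁ = 1/(1 + 0.044668 + 0.013490) = 1/1.0582 = 0.9450; α₂ = α₁·K2/[H⁺] = 0.01275
α₁ + 2α₂ = 0.9705
DIC = CA / (α₁ + 2α₂) = 8.74 / 0.9705 = 9.01 mmol/kg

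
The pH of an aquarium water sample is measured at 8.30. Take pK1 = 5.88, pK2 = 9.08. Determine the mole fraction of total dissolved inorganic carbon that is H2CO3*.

α₀ = 0.00325

α₀ = 1 / (1 + K1/[H⁺] + K1K2/[H⁺]²) = 1 / (1 + 10^+2.42 + 10^+1.64)
   = 1 / (1 + 263.03 + 43.652) = 1/307.68 = 0.003250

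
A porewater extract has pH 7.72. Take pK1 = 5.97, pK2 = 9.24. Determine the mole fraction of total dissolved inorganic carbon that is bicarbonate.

α₁ = 0.954

α₁ = 1 / (1 + [H⁺]/K1 + K2/[H⁺]) = 1 / (1 + 10^-1.75 + 10^-1.52)
   = 1 / (1 + 0.017783 + 0.030200) = 1/1.0480 = 0.9542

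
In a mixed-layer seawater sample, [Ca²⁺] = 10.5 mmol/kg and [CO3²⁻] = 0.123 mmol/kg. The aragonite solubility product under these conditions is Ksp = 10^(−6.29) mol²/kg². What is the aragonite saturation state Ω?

Ksp = 10^(−6.29) = 5.129×10^-7
Ω = [Ca²⁺][CO3²⁻]/Ksp = (10.5×10^-3)(0.123×10^-3) / 5.129×10^-7 = 2.52

Ω = 2.52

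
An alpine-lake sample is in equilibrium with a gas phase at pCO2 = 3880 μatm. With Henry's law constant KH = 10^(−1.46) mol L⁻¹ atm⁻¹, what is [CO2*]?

KH = 10^(−1.46) = 3.467×10^-2 mol L⁻¹ atm⁻¹
[CO2*] = KH · pCO2 = 3.467×10^-2 × 3880×10^-6 atm = 1.35×10^-4 mol/L

[CO2*] = 135 μmol/L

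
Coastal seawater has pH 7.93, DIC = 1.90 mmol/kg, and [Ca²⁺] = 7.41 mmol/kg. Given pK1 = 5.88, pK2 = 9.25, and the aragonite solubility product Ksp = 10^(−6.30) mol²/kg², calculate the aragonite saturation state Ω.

α₂ = 1 / (1 + [H⁺]/K2 + [H⁺]²/(K1K2)) = 1 / (1 + 10^+1.32 + 10^-0.73)
   = 1 / (1 + 20.893 + 0.18621) = 1/22.079 = 0.04529
[CO3²⁻] = α₂ × DIC = 0.04529 × 1.90 = 0.08605 mmol/kg
Ksp = 10^(−6.30) = 5.012×10^-7
Ω = [Ca²⁺][CO3²⁻]/Ksp = (7.41×10^-3)(8.605×10^-5) / 5.012×10^-7 = 1.27

Ω = 1.27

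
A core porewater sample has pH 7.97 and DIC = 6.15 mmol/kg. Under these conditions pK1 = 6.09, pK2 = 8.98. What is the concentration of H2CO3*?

[CO2*] = 0.0730 mmol/kg

α₀ = 1 / (1 + K1/[H⁺] + K1K2/[H⁺]²) = 1 / (1 + 10^+1.88 + 10^+0.87)
   = 1 / (1 + 75.858 + 7.4131) = 1/84.271 = 0.01187
[CO2*] = α₀ × DIC = 0.01187 × 6.15 = 0.0730 mmol/kg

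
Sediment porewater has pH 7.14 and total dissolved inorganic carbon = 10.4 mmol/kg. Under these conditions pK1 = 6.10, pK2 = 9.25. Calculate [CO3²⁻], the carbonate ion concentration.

α₂ = 1 / (1 + [H⁺]/K2 + [H⁺]²/(K1K2)) = 1 / (1 + 10^+2.11 + 10^+1.07)
   = 1 / (1 + 128.82 + 11.749) = 1/141.57 = 0.007063
[CO3²⁻] = α₂ × DIC = 0.007063 × 10.4 = 0.0735 mmol/kg

[CO3²⁻] = 0.0735 mmol/kg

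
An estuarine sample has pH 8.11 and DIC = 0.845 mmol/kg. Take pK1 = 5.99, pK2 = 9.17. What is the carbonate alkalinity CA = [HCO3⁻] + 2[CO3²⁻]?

CA = [HCO3⁻] + 2[CO3²⁻] = (α₁ + 2α₂)·DIC
At pH 8.11: [H⁺]/K1 = 10^-2.12 = 0.0075858, K2/[H⁺] = 10^-1.06 = 0.087096
α₁ = 1/(1 + 0.0075858 + 0.087096) = 1/1.0947 = 0.9135; α₂ = α₁·K2/[H⁺] = 0.07956
α₁ + 2α₂ = 1.0726
CA = 1.0726 × 0.845 = 0.906 mmol/kg

CA = 0.906 mmol/kg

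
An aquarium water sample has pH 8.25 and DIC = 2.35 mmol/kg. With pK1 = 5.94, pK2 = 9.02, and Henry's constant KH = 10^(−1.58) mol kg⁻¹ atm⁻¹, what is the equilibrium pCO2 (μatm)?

pCO2 = 373 μatm

α₀ = 1 / (1 + K1/[H⁺] + K1K2/[H⁺]²) = 1 / (1 + 10^+2.31 + 10^+1.54)
   = 1 / (1 + 204.17 + 34.674) = 1/239.85 = 0.004169
[CO2*] = α₀ × DIC = 0.004169 × 2.35 = 0.009798 mmol/kg = 9.798 μmol/kg
pCO2 = [CO2*]/KH = 9.798×10^-6 / 2.630×10^-2 = 373 μatm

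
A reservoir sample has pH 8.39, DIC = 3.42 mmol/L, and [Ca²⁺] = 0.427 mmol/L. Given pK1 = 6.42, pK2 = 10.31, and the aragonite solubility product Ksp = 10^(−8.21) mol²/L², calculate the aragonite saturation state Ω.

Ω = 2.78

α₂ = 1 / (1 + [H⁺]/K2 + [H⁺]²/(K1K2)) = 1 / (1 + 10^+1.92 + 10^-0.05)
   = 1 / (1 + 83.176 + 0.89125) = 1/85.068 = 0.01176
[CO3²⁻] = α₂ × DIC = 0.01176 × 3.42 = 0.04020 mmol/L
Ksp = 10^(−8.21) = 6.166×10^-9
Ω = [Ca²⁺][CO3²⁻]/Ksp = (0.427×10^-3)(4.020×10^-5) / 6.166×10^-9 = 2.78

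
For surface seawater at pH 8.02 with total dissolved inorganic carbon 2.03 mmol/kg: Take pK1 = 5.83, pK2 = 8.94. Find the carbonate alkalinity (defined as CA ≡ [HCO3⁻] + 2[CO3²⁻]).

CA = 2.23 mmol/kg

CA = [HCO3⁻] + 2[CO3²⁻] = (α₁ + 2α₂)·DIC
At pH 8.02: [H⁺]/K1 = 10^-2.19 = 0.0064565, K2/[H⁺] = 10^-0.92 = 0.12023
α₁ = 1/(1 + 0.0064565 + 0.12023) = 1/1.1267 = 0.8876; α₂ = α₁·K2/[H⁺] = 0.1067
α₁ + 2α₂ = 1.1010
CA = 1.1010 × 2.03 = 2.23 mmol/kg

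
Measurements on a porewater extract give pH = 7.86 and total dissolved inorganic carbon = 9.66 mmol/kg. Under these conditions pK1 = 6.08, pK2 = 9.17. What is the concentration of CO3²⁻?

[CO3²⁻] = 0.444 mmol/kg

α₂ = 1 / (1 + [H⁺]/K2 + [H⁺]²/(K1K2)) = 1 / (1 + 10^+1.31 + 10^-0.47)
   = 1 / (1 + 20.417 + 0.33884) = 1/21.756 = 0.04596
[CO3²⁻] = α₂ × DIC = 0.04596 × 9.66 = 0.444 mmol/kg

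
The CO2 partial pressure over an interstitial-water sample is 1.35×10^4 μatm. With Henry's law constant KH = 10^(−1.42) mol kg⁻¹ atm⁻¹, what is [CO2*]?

[CO2*] = 513 μmol/kg

KH = 10^(−1.42) = 3.802×10^-2 mol kg⁻¹ atm⁻¹
[CO2*] = KH · pCO2 = 3.802×10^-2 × 1.35×10^4×10^-6 atm = 5.13×10^-4 mol/kg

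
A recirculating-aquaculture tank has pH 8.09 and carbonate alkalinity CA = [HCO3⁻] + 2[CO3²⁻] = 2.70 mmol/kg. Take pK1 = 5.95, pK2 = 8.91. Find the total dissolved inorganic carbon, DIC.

DIC = 2.40 mmol/kg

CA = [HCO3⁻] + 2[CO3²⁻] = (α₁ + 2α₂)·DIC
At pH 8.09: [H⁺]/K1 = 10^-2.14 = 0.0072444, K2/[H⁺] = 10^-0.82 = 0.15136
α₁ = 1/(1 + 0.0072444 + 0.15136) = 1/1.1586 = 0.8631; α₂ = α₁·K2/[H⁺] = 0.1306
α₁ + 2α₂ = 1.1244
DIC = CA / (α₁ + 2α₂) = 2.70 / 1.1244 = 2.40 mmol/kg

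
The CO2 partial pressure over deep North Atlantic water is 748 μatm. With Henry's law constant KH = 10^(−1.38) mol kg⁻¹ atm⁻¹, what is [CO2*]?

[CO2*] = 31.2 μmol/kg

KH = 10^(−1.38) = 4.169×10^-2 mol kg⁻¹ atm⁻¹
[CO2*] = KH · pCO2 = 4.169×10^-2 × 748×10^-6 atm = 3.12×10^-5 mol/kg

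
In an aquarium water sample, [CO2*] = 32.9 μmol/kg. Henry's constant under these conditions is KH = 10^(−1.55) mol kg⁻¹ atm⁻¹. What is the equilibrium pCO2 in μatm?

KH = 10^(−1.55) = 2.818×10^-2 mol kg⁻¹ atm⁻¹
pCO2 = [CO2*]/KH = 32.9×10^-6 / 2.818×10^-2 = 1.17×10^-3 atm = 1170 μatm

pCO2 = 1170 μatm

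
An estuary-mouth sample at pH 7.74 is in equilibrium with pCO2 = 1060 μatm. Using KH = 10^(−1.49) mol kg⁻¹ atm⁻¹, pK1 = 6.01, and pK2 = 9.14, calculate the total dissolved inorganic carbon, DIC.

[CO2*] = KH · pCO2 = 10^(−1.49) × 1060×10^-6 = 3.430×10^-5 mol/kg
α₀ = 1/(1 + K1/[H⁺] + K1K2/[H⁺]²) = 1/(1 + 10^+1.73 + 10^+0.33) = 0.01759
DIC = [CO2*]/α₀ = 3.430×10^-5 / 0.01759 = 1.95 mmol/kg

DIC = 1.95 mmol/kg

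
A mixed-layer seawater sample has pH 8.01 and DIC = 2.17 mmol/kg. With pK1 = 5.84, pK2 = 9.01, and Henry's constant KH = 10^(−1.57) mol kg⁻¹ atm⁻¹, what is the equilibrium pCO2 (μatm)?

α₀ = 1 / (1 + K1/[H⁺] + K1K2/[H⁺]²) = 1 / (1 + 10^+2.17 + 10^+1.17)
   = 1 / (1 + 147.91 + 14.791) = 1/163.70 = 0.006109
[CO2*] = α₀ × DIC = 0.006109 × 2.17 = 0.01326 mmol/kg = 13.26 μmol/kg
pCO2 = [CO2*]/KH = 1.326×10^-5 / 2.692×10^-2 = 492 μatm

pCO2 = 492 μatm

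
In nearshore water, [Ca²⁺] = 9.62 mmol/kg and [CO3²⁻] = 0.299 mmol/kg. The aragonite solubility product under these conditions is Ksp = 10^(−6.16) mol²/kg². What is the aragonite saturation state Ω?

Ksp = 10^(−6.16) = 6.918×10^-7
Ω = [Ca²⁺][CO3²⁻]/Ksp = (9.62×10^-3)(0.299×10^-3) / 6.918×10^-7 = 4.16

Ω = 4.16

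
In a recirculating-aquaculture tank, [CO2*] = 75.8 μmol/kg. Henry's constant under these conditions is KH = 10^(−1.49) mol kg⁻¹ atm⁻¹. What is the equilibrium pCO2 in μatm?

pCO2 = 2340 μatm

KH = 10^(−1.49) = 3.236×10^-2 mol kg⁻¹ atm⁻¹
pCO2 = [CO2*]/KH = 75.8×10^-6 / 3.236×10^-2 = 2.34×10^-3 atm = 2340 μatm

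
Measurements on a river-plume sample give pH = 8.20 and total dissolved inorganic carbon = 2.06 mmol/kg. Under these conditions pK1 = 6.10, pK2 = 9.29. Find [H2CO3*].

α₀ = 1 / (1 + K1/[H⁺] + K1K2/[H⁺]²) = 1 / (1 + 10^+2.10 + 10^+1.01)
   = 1 / (1 + 125.89 + 10.233) = 1/137.13 = 0.007293
[CO2*] = α₀ × DIC = 0.007293 × 2.06 = 0.0150 mmol/kg = 15.0 μmol/kg

[CO2*] = 15.0 μmol/kg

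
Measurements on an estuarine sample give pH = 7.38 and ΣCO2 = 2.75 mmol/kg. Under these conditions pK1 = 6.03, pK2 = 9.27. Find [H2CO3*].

[CO2*] = 0.116 mmol/kg

α₀ = 1 / (1 + K1/[H⁺] + K1K2/[H⁺]²) = 1 / (1 + 10^+1.35 + 10^-0.54)
   = 1 / (1 + 22.387 + 0.28840) = 1/23.676 = 0.04224
[CO2*] = α₀ × DIC = 0.04224 × 2.75 = 0.116 mmol/kg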